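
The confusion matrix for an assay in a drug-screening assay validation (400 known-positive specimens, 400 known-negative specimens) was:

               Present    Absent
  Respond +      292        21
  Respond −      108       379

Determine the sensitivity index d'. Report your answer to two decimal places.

d' = 2.23

H = 292/400 = 0.7300
FA = 21/400 = 0.0525
z(H) = z(0.7300) = 0.613
z(FA) = z(0.0525) = -1.621
d' = z(H) − z(FA) = 0.613 − (-1.621) = 2.234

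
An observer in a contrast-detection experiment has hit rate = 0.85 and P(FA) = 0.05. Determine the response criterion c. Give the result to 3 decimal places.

c = 0.304

Φ⁻¹(H) = 1.0364
Φ⁻¹(FA) = -1.6449
c = −½·[z(H) + z(FA)] = −0.5 × (1.0364 + (-1.6449)) = 0.30425
c > 0: the observer has a conservative response bias.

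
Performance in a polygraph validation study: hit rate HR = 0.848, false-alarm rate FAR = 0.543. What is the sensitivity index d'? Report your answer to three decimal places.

d' = 0.920

z(0.848) = 1.0279, z(0.543) = 0.1080
d' = z(H) − z(FA) = 1.0279 − 0.1080 = 0.9199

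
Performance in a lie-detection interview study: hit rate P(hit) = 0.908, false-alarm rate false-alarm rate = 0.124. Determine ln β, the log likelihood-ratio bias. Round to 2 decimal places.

z(0.908) = 1.329, z(0.124) = -1.155
ln β = −½·[z(H)² − z(FA)²] = −0.5 × (1.766 − 1.334) = -0.216

ln β = -0.22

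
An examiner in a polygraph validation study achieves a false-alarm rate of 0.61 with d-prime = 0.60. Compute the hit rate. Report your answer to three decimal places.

z(false-alarm rate) = z(0.61) = 0.2793
z(H) = z(FA) + d' = 0.2793 + 0.60 = 0.8793
hit rate = Φ(0.8793) = 0.8104

hit rate = 0.810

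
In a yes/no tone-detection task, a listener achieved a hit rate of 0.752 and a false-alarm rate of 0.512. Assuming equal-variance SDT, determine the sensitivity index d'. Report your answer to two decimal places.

z(0.752) = 0.681, z(0.512) = 0.030
d' = z(H) − z(FA) = 0.681 − 0.030 = 0.651

d' = 0.65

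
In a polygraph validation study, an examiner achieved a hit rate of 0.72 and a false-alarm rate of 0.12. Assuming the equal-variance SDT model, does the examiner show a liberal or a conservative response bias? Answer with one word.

conservative

z(H) = 0.583, z(FA) = -1.175
c = −½·(z(H) + z(FA)) = 0.296
c > 0 → conservative criterion (biased toward responding “no”).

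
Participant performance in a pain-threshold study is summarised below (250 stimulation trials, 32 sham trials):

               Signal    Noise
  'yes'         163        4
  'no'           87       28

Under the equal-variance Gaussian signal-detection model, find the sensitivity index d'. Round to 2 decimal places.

H = 163/250 = 0.6520
FA = 4/32 = 0.1250
Φ⁻¹(H) = Φ⁻¹(0.6520) = 0.391
Φ⁻¹(FA) = Φ⁻¹(0.1250) = -1.150
d' = z(H) − z(FA) = 0.391 − (-1.150) = 1.541

d' = 1.54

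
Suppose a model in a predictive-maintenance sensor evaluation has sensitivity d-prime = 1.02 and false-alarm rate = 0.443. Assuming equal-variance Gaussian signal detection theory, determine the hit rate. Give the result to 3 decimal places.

hit rate = 0.810

z(false-alarm rate) = z(0.443) = -0.1434
z(H) = z(FA) + d' = -0.1434 + 1.02 = 0.8766
hit rate = Φ(0.8766) = 0.8096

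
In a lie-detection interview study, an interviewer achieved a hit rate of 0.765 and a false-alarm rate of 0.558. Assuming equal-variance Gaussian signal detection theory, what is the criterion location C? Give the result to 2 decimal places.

z(H) = z(0.765) = 0.722
z(FA) = z(0.558) = 0.146
c = −½·[z(H) + z(FA)] = −0.5 × (0.722 + 0.146) = -0.434

C = -0.43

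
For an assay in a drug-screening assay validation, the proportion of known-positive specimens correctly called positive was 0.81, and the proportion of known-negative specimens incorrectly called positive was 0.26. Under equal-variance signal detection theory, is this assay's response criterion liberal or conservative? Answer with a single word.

liberal

z(H) = 0.878, z(FA) = -0.643
c = −½·(z(H) + z(FA)) = -0.1175
c < 0 → liberal criterion (biased toward responding “yes”).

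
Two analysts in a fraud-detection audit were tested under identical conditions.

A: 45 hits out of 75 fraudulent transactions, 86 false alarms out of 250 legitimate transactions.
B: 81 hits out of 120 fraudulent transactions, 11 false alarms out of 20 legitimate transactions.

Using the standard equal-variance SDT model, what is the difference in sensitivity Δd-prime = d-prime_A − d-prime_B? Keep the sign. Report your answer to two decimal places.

Δd-prime = 0.33

A: z(0.6000) = 0.253, z(0.3440) = -0.402, d' = 0.655
B: z(0.6750) = 0.454, z(0.5500) = 0.126, d' = 0.328
Δd' = d'_A − d'_B = 0.655 − 0.328 = 0.327
A has the higher sensitivity.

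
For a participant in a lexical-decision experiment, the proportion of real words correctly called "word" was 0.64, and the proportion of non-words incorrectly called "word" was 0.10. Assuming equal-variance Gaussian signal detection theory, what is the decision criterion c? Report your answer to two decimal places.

c = 0.46

z(H) = 0.358
z(FA) = -1.282
c = −½·[z(H) + z(FA)] = −0.5 × (0.358 + (-1.282)) = 0.462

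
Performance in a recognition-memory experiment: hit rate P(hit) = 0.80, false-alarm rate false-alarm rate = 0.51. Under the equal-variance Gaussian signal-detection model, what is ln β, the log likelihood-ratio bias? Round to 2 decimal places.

Φ⁻¹(H) = Φ⁻¹(0.80) = 0.842
Φ⁻¹(FA) = Φ⁻¹(0.51) = 0.025
ln β = −½·[z(H)² − z(FA)²] = −0.5 × (0.709 − 0.001) = -0.354

ln β = -0.35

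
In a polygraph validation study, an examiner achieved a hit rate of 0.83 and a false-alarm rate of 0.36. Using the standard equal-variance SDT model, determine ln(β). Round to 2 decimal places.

ln β = -0.39

z(H) = 0.954
z(FA) = -0.358
ln β = −½·[z(H)² − z(FA)²] = −0.5 × (0.910 − 0.128) = -0.391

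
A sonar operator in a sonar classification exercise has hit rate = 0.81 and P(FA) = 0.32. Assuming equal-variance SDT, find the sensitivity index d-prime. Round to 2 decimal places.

z(H) = z(0.81) = 0.878
z(FA) = z(0.32) = -0.468
d' = z(H) − z(FA) = 0.878 − (-0.468) = 1.346

d-prime = 1.35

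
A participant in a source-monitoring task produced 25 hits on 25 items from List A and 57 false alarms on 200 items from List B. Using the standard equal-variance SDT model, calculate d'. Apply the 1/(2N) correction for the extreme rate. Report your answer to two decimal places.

d' = 2.62

The hit rate is 25/25 = 1, so apply the 1/(2N) correction: H → 1 − 1/(2·25) = 0.98000.
z(H) = z(0.98000) = 2.054
z(FA) = z(0.28500) = -0.568
d' = 2.054 − (-0.568) = 2.622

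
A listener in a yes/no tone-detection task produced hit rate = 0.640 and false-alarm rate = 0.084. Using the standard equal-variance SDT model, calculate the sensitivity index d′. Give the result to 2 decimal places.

d′ = 1.74

Φ⁻¹(H) = Φ⁻¹(0.640) = 0.358
Φ⁻¹(FA) = Φ⁻¹(0.084) = -1.379
d' = z(H) − z(FA) = 0.358 − (-1.379) = 1.737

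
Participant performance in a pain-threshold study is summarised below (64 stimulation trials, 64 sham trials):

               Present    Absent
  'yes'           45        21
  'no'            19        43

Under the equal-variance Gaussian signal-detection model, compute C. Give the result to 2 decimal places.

C = -0.04

H = 45/64 = 0.7031
FA = 21/64 = 0.3281
z(H) = 0.5333
z(FA) = -0.4452
c = −½·[z(H) + z(FA)] = −0.5 × (0.5333 + (-0.4452)) = -0.04405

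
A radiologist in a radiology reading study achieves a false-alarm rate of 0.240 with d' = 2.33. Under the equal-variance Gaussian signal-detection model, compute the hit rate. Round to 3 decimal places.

z(false-alarm rate) = z(0.240) = -0.7063
z(H) = z(FA) + d' = -0.7063 + 2.33 = 1.6237
hit rate = Φ(1.6237) = 0.9478

hit rate = 0.948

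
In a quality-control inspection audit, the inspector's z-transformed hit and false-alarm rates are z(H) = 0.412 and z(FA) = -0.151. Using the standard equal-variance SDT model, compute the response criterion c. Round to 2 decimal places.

c = -0.13

c = −½·[z(H) + z(FA)] = −½·(0.412 + (-0.151)) = -0.1305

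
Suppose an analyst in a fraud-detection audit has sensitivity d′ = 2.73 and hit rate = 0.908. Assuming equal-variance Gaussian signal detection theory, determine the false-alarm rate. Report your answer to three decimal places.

false-alarm rate = 0.081

z(hit rate) = z(0.908) = 1.3285
z(FA) = z(H) − d' = 1.3285 − 2.73 = -1.4015
false-alarm rate = Φ(-1.4015) = 0.0805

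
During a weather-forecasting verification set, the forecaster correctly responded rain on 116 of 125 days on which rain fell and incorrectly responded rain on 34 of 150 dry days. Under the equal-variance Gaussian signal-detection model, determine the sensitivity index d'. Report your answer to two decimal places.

H = 116/125 = 0.9280
FA = 34/150 = 0.2267
z(H) = 1.461
z(FA) = -0.750
d' = z(H) − z(FA) = 1.461 − (-0.750) = 2.211

d' = 2.21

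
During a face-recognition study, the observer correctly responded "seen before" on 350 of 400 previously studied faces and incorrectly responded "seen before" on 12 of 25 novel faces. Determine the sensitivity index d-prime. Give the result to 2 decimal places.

H = 350/400 = 0.8750
FA = 12/25 = 0.4800
z(0.8750) = 1.1503, z(0.4800) = -0.0502
d' = z(H) − z(FA) = 1.1503 − (-0.0502) = 1.2005

d-prime = 1.20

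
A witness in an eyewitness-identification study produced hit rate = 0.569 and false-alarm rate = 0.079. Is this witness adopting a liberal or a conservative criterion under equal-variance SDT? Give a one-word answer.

z(H) = 0.174, z(FA) = -1.412
c = −½·(z(H) + z(FA)) = 0.619
c > 0 → conservative criterion (biased toward responding “no”).

conservative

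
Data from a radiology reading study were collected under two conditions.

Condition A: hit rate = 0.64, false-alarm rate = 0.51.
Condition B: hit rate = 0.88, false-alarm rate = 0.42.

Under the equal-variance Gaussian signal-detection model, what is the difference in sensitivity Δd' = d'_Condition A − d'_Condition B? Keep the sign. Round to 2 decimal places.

Δd' = -1.04

Condition A: z(0.64) = 0.358, z(0.51) = 0.025, d' = 0.333
Condition B: z(0.88) = 1.175, z(0.42) = -0.202, d' = 1.377
Δd' = d'_Condition A − d'_Condition B = 0.333 − 1.377 = -1.044
Condition B has the higher sensitivity.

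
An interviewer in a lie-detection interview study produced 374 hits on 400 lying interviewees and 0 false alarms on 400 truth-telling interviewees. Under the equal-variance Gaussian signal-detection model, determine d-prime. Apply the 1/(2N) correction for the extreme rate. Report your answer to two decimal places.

d-prime = 4.54

The false-alarm rate is 0/400 = 0, so apply the 1/(2N) correction: FA → 1/(2·400) = 0.00125.
z(H) = z(0.93500) = 1.514
z(FA) = z(0.00125) = -3.023
d' = 1.514 − (-3.023) = 4.537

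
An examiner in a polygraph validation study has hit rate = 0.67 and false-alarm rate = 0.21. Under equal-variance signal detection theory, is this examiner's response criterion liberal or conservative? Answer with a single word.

conservative

z(H) = 0.440, z(FA) = -0.806
c = −½·(z(H) + z(FA)) = 0.183
c > 0 → conservative criterion (biased toward responding “no”).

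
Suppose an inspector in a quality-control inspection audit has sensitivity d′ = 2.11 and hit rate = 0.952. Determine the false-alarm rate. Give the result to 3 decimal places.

z(hit rate) = z(0.952) = 1.6646
z(FA) = z(H) − d' = 1.6646 − 2.11 = -0.4454
false-alarm rate = Φ(-0.4454) = 0.3280

false-alarm rate = 0.328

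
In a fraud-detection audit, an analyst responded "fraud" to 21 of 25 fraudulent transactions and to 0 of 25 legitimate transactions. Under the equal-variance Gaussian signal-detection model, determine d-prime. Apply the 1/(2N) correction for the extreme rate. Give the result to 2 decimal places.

The false-alarm rate is 0/25 = 0, so apply the 1/(2N) correction: FA → 1/(2·25) = 0.02000.
z(H) = z(0.84000) = 0.994
z(FA) = z(0.02000) = -2.054
d' = 0.994 − (-2.054) = 3.048

d-prime = 3.05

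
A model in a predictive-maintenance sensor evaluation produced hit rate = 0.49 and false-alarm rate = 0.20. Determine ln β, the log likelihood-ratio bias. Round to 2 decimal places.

z(H) = z(0.49) = -0.025
z(FA) = z(0.20) = -0.842
ln β = −½·[z(H)² − z(FA)²] = −0.5 × (0.001 − 0.709) = 0.354

ln β = 0.35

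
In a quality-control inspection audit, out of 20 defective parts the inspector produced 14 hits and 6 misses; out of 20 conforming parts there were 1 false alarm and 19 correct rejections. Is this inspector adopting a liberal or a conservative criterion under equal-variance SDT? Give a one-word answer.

conservative

z(H) = 0.524, z(FA) = -1.645
c = −½·(z(H) + z(FA)) = 0.5605
c > 0 → conservative criterion (biased toward responding “no”).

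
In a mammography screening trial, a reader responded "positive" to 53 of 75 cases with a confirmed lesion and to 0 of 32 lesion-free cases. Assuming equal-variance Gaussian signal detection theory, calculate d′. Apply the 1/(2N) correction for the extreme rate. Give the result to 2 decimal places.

The false-alarm rate is 0/32 = 0, so apply the 1/(2N) correction: FA → 1/(2·32) = 0.01562.
z(H) = z(0.70667) = 0.544
z(FA) = z(0.01562) = -2.154
d' = 0.544 − (-2.154) = 2.698

d′ = 2.70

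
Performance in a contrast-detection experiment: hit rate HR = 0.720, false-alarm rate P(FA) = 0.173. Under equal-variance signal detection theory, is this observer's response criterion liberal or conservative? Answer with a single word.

z(H) = 0.583, z(FA) = -0.942
c = −½·(z(H) + z(FA)) = 0.1795
c > 0 → conservative criterion (biased toward responding “no”).

conservative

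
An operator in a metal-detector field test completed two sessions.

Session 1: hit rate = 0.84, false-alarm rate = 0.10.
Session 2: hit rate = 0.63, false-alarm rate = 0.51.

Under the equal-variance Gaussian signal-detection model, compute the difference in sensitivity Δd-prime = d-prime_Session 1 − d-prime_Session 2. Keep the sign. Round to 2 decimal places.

Δd-prime = 1.97

Session 1: z(0.84) = 0.994, z(0.10) = -1.282, d' = 2.276
Session 2: z(0.63) = 0.332, z(0.51) = 0.025, d' = 0.307
Δd' = d'_Session 1 − d'_Session 2 = 2.276 − 0.307 = 1.969
Session 1 has the higher sensitivity.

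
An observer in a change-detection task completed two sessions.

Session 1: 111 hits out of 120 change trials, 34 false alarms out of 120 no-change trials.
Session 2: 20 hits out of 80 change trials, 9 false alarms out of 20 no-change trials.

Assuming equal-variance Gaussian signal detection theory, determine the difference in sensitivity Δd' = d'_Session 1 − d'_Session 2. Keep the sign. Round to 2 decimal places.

Δd' = 2.56

Session 1: z(0.9250) = 1.440, z(0.2833) = -0.573, d' = 2.013
Session 2: z(0.2500) = -0.674, z(0.4500) = -0.126, d' = -0.548
Δd' = d'_Session 1 − d'_Session 2 = 2.013 − (-0.548) = 2.561
Session 1 has the higher sensitivity.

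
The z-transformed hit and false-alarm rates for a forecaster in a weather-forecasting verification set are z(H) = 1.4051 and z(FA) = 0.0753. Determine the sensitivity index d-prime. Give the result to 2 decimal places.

d' = z(H) − z(FA) = 1.4051 − 0.0753 = 1.3298

d-prime = 1.33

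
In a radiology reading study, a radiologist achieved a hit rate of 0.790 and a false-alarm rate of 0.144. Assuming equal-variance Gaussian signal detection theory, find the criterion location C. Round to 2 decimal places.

C = 0.13

Φ⁻¹(H) = Φ⁻¹(0.790) = 0.8064
Φ⁻¹(FA) = Φ⁻¹(0.144) = -1.0625
c = −½·[z(H) + z(FA)] = −0.5 × (0.8064 + (-1.0625)) = 0.12805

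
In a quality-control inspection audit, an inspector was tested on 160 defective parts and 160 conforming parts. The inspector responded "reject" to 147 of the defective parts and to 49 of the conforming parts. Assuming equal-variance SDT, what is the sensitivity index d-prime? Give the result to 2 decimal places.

H = 147/160 = 0.9187
FA = 49/160 = 0.3063
z(0.9187) = 1.3964, z(0.3063) = -0.5064
d' = z(H) − z(FA) = 1.3964 − (-0.5064) = 1.9028

d-prime = 1.90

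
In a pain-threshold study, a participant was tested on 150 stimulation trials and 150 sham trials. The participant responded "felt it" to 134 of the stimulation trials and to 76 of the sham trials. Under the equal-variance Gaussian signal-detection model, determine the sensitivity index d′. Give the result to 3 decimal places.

d′ = 1.228

H = 134/150 = 0.8933
FA = 76/150 = 0.5067
z(H) = 1.2443
z(FA) = 0.0168
d' = z(H) − z(FA) = 1.2443 − 0.0168 = 1.2275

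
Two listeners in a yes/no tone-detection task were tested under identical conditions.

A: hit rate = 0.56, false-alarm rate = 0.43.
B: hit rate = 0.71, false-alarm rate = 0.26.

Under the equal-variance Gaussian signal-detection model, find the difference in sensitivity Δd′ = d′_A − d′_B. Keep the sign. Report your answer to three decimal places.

A: z(0.56) = 0.1510, z(0.43) = -0.1764, d' = 0.3274
B: z(0.71) = 0.5534, z(0.26) = -0.6433, d' = 1.1967
Δd' = d'_A − d'_B = 0.3274 − 1.1967 = -0.8693
B has the higher sensitivity.

Δd′ = -0.869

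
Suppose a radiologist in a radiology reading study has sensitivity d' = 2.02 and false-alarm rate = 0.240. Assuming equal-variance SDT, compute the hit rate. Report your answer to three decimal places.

hit rate = 0.906

z(false-alarm rate) = z(0.240) = -0.7063
z(H) = z(FA) + d' = -0.7063 + 2.02 = 1.3137
hit rate = Φ(1.3137) = 0.9055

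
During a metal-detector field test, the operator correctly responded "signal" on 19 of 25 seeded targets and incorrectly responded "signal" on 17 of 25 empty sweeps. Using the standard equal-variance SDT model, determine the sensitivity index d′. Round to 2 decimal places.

d′ = 0.24

H = 19/25 = 0.7600
FA = 17/25 = 0.6800
Φ⁻¹(H) = Φ⁻¹(0.7600) = 0.7063
Φ⁻¹(FA) = Φ⁻¹(0.6800) = 0.4677
d' = z(H) − z(FA) = 0.7063 − 0.4677 = 0.2386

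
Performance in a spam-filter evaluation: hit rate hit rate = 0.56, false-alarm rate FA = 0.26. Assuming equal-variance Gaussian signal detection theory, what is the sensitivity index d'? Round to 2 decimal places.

d' = 0.79

z(H) = 0.1510
z(FA) = -0.6433
d' = z(H) − z(FA) = 0.1510 − (-0.6433) = 0.7943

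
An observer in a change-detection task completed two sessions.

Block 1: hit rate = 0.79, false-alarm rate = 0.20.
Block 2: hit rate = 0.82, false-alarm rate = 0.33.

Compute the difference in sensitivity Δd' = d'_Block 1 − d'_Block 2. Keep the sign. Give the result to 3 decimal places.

Δd' = 0.293

Block 1: z(0.79) = 0.8064, z(0.20) = -0.8416, d' = 1.6480
Block 2: z(0.82) = 0.9154, z(0.33) = -0.4399, d' = 1.3553
Δd' = d'_Block 1 − d'_Block 2 = 1.6480 − 1.3553 = 0.2927
Block 1 has the higher sensitivity.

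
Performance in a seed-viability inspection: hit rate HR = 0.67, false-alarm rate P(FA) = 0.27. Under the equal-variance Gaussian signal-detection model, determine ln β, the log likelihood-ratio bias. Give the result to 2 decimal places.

z(H) = 0.440
z(FA) = -0.613
ln β = −½·[z(H)² − z(FA)²] = −0.5 × (0.194 − 0.376) = 0.091

ln β = 0.09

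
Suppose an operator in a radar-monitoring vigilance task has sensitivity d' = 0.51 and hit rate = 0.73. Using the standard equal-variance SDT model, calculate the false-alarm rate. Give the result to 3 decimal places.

z(hit rate) = z(0.73) = 0.6128
z(FA) = z(H) − d' = 0.6128 − 0.51 = 0.1028
false-alarm rate = Φ(0.1028) = 0.5409

false-alarm rate = 0.541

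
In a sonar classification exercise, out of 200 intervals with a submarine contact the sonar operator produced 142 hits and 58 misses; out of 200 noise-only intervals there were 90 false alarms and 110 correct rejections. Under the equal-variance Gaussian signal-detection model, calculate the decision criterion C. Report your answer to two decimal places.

C = -0.21

H = 142/200 = 0.7100
FA = 90/200 = 0.4500
z(H) = 0.553
z(FA) = -0.126
c = −½·[z(H) + z(FA)] = −0.5 × (0.553 + (-0.126)) = -0.2135
c < 0: the sonar operator has a liberal response bias.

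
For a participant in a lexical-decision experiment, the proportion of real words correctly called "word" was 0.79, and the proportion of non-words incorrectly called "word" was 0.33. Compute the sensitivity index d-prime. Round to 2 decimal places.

d-prime = 1.25

Φ⁻¹(H) = Φ⁻¹(0.79) = 0.8064
Φ⁻¹(FA) = Φ⁻¹(0.33) = -0.4399
d' = z(H) − z(FA) = 0.8064 − (-0.4399) = 1.2463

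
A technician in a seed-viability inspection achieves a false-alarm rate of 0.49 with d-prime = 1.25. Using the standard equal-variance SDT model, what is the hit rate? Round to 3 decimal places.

z(false-alarm rate) = z(0.49) = -0.0251
z(H) = z(FA) + d' = -0.0251 + 1.25 = 1.2249
hit rate = Φ(1.2249) = 0.8897

hit rate = 0.890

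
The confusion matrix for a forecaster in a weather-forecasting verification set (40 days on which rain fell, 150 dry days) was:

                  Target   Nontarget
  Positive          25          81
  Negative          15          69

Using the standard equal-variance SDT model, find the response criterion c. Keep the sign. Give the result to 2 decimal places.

c = -0.21

H = 25/40 = 0.6250
FA = 81/150 = 0.5400
z(H) = 0.3186
z(FA) = 0.1004
c = −½·[z(H) + z(FA)] = −0.5 × (0.3186 + 0.1004) = -0.2095
c < 0: the forecaster has a liberal response bias.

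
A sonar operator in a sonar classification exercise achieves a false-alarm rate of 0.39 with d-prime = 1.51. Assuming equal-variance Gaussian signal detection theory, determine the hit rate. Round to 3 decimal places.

hit rate = 0.891

z(false-alarm rate) = z(0.39) = -0.2793
z(H) = z(FA) + d' = -0.2793 + 1.51 = 1.2307
hit rate = Φ(1.2307) = 0.8908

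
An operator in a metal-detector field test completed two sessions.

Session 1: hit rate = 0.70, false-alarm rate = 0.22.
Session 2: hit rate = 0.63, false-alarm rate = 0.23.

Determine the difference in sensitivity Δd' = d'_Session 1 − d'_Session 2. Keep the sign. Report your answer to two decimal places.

Δd' = 0.23

Session 1: z(0.70) = 0.524, z(0.22) = -0.772, d' = 1.296
Session 2: z(0.63) = 0.332, z(0.23) = -0.739, d' = 1.071
Δd' = d'_Session 1 − d'_Session 2 = 1.296 − 1.071 = 0.225
Session 1 has the higher sensitivity.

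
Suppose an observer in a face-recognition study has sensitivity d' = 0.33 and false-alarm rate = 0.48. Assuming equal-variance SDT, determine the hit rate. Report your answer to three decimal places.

z(false-alarm rate) = z(0.48) = -0.0502
z(H) = z(FA) + d' = -0.0502 + 0.33 = 0.2798
hit rate = Φ(0.2798) = 0.6102

hit rate = 0.610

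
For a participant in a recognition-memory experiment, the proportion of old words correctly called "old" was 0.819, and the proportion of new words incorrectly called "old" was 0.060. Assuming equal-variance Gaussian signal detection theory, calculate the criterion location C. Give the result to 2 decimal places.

C = 0.32

Φ⁻¹(0.819) = 0.9116, Φ⁻¹(0.060) = -1.5548
c = −½·[z(H) + z(FA)] = −0.5 × (0.9116 + (-1.5548)) = 0.3216
c > 0: the participant has a conservative response bias.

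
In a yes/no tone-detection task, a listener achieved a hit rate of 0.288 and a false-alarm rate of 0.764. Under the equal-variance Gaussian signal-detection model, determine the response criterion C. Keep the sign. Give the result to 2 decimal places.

z(H) = -0.5592
z(FA) = 0.7192
c = −½·[z(H) + z(FA)] = −0.5 × (-0.5592 + 0.7192) = -0.0800
c < 0: the listener has a liberal response bias.

C = -0.08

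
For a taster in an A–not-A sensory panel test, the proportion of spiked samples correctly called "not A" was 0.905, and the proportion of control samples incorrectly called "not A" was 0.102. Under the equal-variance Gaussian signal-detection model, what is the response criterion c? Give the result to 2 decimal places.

c = -0.02

Φ⁻¹(0.905) = 1.3106, Φ⁻¹(0.102) = -1.2702
c = −½·[z(H) + z(FA)] = −0.5 × (1.3106 + (-1.2702)) = -0.0202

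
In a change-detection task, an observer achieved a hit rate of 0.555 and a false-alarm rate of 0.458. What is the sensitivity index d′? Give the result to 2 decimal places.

Φ⁻¹(H) = 0.1383
Φ⁻¹(FA) = -0.1055
d' = z(H) − z(FA) = 0.1383 − (-0.1055) = 0.2438

d′ = 0.24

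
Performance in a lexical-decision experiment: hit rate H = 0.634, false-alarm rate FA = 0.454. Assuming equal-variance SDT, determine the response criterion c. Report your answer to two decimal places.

z(H) = z(0.634) = 0.342
z(FA) = z(0.454) = -0.116
c = −½·[z(H) + z(FA)] = −0.5 × (0.342 + (-0.116)) = -0.113
c < 0: the participant has a liberal response bias.

c = -0.11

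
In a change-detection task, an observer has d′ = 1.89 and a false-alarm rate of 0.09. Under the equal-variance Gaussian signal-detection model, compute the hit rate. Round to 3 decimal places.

hit rate = 0.709

z(false-alarm rate) = z(0.09) = -1.3408
z(H) = z(FA) + d' = -1.3408 + 1.89 = 0.5492
hit rate = Φ(0.5492) = 0.7086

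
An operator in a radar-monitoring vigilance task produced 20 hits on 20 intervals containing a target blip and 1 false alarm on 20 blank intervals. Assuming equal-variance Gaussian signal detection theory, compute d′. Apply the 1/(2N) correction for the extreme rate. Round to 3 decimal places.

The hit rate is 20/20 = 1, so apply the 1/(2N) correction: H → 1 − 1/(2·20) = 0.97500.
z(H) = z(0.97500) = 1.9600
z(FA) = z(0.05000) = -1.6449
d' = 1.9600 − (-1.6449) = 3.6049

d′ = 3.605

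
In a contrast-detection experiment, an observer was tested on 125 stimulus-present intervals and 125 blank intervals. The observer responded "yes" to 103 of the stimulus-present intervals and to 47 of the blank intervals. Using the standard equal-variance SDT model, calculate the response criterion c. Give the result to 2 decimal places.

c = -0.31

H = 103/125 = 0.8240
FA = 47/125 = 0.3760
z(H) = z(0.8240) = 0.931
z(FA) = z(0.3760) = -0.316
c = −½·[z(H) + z(FA)] = −0.5 × (0.931 + (-0.316)) = -0.3075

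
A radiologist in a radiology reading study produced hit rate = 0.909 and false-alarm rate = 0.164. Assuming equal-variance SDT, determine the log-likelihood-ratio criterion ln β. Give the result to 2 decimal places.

z(H) = 1.335
z(FA) = -0.978
ln β = −½·[z(H)² − z(FA)²] = −0.5 × (1.782 − 0.956) = -0.413

ln β = -0.41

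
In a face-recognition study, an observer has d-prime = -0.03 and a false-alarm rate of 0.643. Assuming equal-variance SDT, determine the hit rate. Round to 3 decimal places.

z(false-alarm rate) = z(0.643) = 0.3665
z(H) = z(FA) + d' = 0.3665 + (-0.03) = 0.3365
hit rate = Φ(0.3365) = 0.6318

hit rate = 0.632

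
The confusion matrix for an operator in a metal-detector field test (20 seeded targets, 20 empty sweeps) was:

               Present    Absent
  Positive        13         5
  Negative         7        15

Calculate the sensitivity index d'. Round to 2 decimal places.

d' = 1.06

H = 13/20 = 0.6500
FA = 5/20 = 0.2500
z(H) = z(0.6500) = 0.3853
z(FA) = z(0.2500) = -0.6745
d' = z(H) − z(FA) = 0.3853 − (-0.6745) = 1.0598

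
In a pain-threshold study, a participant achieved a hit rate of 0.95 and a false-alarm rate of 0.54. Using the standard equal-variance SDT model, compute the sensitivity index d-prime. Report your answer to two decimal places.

z(H) = z(0.95) = 1.6449
z(FA) = z(0.54) = 0.1004
d' = z(H) − z(FA) = 1.6449 − 0.1004 = 1.5445

d-prime = 1.54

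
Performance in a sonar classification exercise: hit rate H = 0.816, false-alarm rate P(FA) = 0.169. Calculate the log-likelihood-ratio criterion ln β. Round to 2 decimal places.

ln β = 0.05

z(H) = 0.900
z(FA) = -0.958
ln β = −½·[z(H)² − z(FA)²] = −0.5 × (0.810 − 0.918) = 0.054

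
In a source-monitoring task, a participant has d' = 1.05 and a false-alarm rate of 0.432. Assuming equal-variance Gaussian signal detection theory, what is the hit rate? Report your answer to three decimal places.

z(false-alarm rate) = z(0.432) = -0.1713
z(H) = z(FA) + d' = -0.1713 + 1.05 = 0.8787
hit rate = Φ(0.8787) = 0.8102

hit rate = 0.810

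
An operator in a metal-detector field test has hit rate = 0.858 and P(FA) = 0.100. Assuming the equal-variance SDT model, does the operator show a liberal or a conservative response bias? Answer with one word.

conservative

z(H) = 1.071, z(FA) = -1.282
c = −½·(z(H) + z(FA)) = 0.1055
c > 0 → conservative criterion (biased toward responding “no”).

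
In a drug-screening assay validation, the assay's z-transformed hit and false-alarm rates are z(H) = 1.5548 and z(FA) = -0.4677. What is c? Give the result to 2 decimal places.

c = -0.54

c = −½·[z(H) + z(FA)] = −½·(1.5548 + (-0.4677)) = -0.54355
c < 0: the assay has a liberal response bias.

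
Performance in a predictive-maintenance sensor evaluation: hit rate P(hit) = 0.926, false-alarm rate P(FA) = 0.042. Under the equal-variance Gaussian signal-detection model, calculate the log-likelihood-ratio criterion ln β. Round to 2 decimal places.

ln β = 0.45

Φ⁻¹(0.926) = 1.447, Φ⁻¹(0.042) = -1.728
ln β = −½·[z(H)² − z(FA)²] = −0.5 × (2.094 − 2.986) = 0.446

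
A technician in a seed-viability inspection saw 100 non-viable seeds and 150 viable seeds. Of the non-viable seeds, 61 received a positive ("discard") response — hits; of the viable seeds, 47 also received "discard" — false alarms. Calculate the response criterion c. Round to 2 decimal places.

H = 61/100 = 0.6100
FA = 47/150 = 0.3133
Φ⁻¹(H) = Φ⁻¹(0.6100) = 0.279
Φ⁻¹(FA) = Φ⁻¹(0.3133) = -0.487
c = −½·[z(H) + z(FA)] = −0.5 × (0.279 + (-0.487)) = 0.104
c > 0: the technician has a conservative response bias.

c = 0.10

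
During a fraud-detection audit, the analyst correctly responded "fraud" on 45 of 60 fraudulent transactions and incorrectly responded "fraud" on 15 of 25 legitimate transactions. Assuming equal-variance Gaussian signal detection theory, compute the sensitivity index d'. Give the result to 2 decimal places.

H = 45/60 = 0.7500
FA = 15/25 = 0.6000
Φ⁻¹(H) = Φ⁻¹(0.7500) = 0.674
Φ⁻¹(FA) = Φ⁻¹(0.6000) = 0.253
d' = z(H) − z(FA) = 0.674 − 0.253 = 0.421

d' = 0.42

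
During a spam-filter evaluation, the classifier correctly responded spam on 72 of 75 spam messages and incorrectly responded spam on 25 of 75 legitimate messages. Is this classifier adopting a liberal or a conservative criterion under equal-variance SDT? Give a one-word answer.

liberal

z(H) = 1.751, z(FA) = -0.431
c = −½·(z(H) + z(FA)) = -0.660
c < 0 → liberal criterion (biased toward responding “yes”).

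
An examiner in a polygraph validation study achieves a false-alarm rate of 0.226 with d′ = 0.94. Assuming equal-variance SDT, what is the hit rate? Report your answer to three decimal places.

z(false-alarm rate) = z(0.226) = -0.7521
z(H) = z(FA) + d' = -0.7521 + 0.94 = 0.1879
hit rate = Φ(0.1879) = 0.5745

hit rate = 0.575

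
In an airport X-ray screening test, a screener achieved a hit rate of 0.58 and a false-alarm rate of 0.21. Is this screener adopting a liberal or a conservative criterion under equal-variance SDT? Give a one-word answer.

z(H) = 0.202, z(FA) = -0.806
c = −½·(z(H) + z(FA)) = 0.302
c > 0 → conservative criterion (biased toward responding “no”).

conservative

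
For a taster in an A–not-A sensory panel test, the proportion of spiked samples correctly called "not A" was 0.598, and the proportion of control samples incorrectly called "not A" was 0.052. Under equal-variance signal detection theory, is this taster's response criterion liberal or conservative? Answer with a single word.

conservative

z(H) = 0.248, z(FA) = -1.626
c = −½·(z(H) + z(FA)) = 0.689
c > 0 → conservative criterion (biased toward responding “no”).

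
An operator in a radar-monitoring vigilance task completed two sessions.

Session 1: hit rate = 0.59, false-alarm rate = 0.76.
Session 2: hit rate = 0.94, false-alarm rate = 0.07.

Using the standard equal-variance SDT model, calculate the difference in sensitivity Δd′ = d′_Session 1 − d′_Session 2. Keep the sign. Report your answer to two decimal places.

Session 1: z(0.59) = 0.228, z(0.76) = 0.706, d' = -0.478
Session 2: z(0.94) = 1.555, z(0.07) = -1.476, d' = 3.031
Δd' = d'_Session 1 − d'_Session 2 = -0.478 − 3.031 = -3.509
Session 2 has the higher sensitivity.

Δd′ = -3.51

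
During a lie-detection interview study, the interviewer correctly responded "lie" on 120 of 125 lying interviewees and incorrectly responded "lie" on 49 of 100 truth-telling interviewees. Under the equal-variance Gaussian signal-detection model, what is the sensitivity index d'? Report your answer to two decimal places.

H = 120/125 = 0.9600
FA = 49/100 = 0.4900
z(0.9600) = 1.7507, z(0.4900) = -0.0251
d' = z(H) − z(FA) = 1.7507 − (-0.0251) = 1.7758

d' = 1.78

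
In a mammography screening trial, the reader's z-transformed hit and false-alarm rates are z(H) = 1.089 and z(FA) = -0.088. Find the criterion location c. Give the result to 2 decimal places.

c = -0.50

c = −½·[z(H) + z(FA)] = −½·(1.089 + (-0.088)) = -0.5005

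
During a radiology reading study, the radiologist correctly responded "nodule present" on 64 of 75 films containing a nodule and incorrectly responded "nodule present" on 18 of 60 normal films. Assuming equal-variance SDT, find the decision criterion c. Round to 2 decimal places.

c = -0.26

H = 64/75 = 0.8533
FA = 18/60 = 0.3000
z(H) = z(0.8533) = 1.051
z(FA) = z(0.3000) = -0.524
c = −½·[z(H) + z(FA)] = −0.5 × (1.051 + (-0.524)) = -0.2635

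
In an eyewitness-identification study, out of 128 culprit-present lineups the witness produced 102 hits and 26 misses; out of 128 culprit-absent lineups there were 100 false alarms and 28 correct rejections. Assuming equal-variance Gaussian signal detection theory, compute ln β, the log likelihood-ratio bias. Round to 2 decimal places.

ln β = -0.04

H = 102/128 = 0.7969
FA = 100/128 = 0.7812
z(H) = 0.831
z(FA) = 0.776
ln β = −½·[z(H)² − z(FA)²] = −0.5 × (0.691 − 0.602) = -0.0445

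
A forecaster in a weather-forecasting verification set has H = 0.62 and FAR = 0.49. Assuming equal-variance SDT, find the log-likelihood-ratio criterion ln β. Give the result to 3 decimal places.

ln β = -0.046

z(H) = 0.3055
z(FA) = -0.0251
ln β = −½·[z(H)² − z(FA)²] = −0.5 × (0.0933 − 0.0006) = -0.04635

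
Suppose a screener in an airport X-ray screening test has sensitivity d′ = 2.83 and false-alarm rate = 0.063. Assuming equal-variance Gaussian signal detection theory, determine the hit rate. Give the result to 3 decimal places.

z(false-alarm rate) = z(0.063) = -1.5301
z(H) = z(FA) + d' = -1.5301 + 2.83 = 1.2999
hit rate = Φ(1.2999) = 0.9032

hit rate = 0.903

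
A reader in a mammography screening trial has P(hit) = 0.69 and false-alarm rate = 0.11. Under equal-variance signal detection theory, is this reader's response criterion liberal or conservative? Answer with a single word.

conservative

z(H) = 0.496, z(FA) = -1.227
c = −½·(z(H) + z(FA)) = 0.3655
c > 0 → conservative criterion (biased toward responding “no”).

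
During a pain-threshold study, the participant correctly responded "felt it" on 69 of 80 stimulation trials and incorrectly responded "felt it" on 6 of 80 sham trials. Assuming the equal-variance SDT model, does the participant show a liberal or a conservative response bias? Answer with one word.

conservative

z(H) = 1.092, z(FA) = -1.440
c = −½·(z(H) + z(FA)) = 0.174
c > 0 → conservative criterion (biased toward responding “no”).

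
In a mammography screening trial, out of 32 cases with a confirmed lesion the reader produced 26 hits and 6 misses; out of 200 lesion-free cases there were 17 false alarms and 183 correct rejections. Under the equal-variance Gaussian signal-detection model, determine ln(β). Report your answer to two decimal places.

H = 26/32 = 0.8125
FA = 17/200 = 0.0850
z(0.8125) = 0.887, z(0.0850) = -1.372
ln β = −½·[z(H)² − z(FA)²] = −0.5 × (0.787 − 1.882) = 0.5475

ln β = 0.55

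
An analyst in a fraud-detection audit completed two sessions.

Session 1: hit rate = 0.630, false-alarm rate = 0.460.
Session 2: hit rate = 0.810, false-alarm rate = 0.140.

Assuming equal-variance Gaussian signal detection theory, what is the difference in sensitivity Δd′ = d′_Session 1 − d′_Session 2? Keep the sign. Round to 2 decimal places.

Session 1: z(0.630) = 0.332, z(0.460) = -0.100, d' = 0.432
Session 2: z(0.810) = 0.878, z(0.140) = -1.080, d' = 1.958
Δd' = d'_Session 1 − d'_Session 2 = 0.432 − 1.958 = -1.526
Session 2 has the higher sensitivity.

Δd′ = -1.53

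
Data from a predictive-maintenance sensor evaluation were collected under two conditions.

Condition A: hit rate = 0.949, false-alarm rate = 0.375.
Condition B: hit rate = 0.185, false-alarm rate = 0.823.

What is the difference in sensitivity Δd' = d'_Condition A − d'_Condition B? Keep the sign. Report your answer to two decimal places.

Δd' = 3.78

Condition A: z(0.949) = 1.635, z(0.375) = -0.319, d' = 1.954
Condition B: z(0.185) = -0.896, z(0.823) = 0.927, d' = -1.823
Δd' = d'_Condition A − d'_Condition B = 1.954 − (-1.823) = 3.777
Condition A has the higher sensitivity.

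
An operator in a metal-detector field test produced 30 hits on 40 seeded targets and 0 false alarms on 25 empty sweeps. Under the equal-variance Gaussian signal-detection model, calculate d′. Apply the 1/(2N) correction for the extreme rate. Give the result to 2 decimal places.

d′ = 2.73

The false-alarm rate is 0/25 = 0, so apply the 1/(2N) correction: FA → 1/(2·25) = 0.02000.
z(H) = z(0.75000) = 0.674
z(FA) = z(0.02000) = -2.054
d' = 0.674 − (-2.054) = 2.728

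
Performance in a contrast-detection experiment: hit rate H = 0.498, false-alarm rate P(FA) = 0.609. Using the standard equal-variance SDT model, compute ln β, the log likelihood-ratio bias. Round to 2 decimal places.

ln β = 0.04

z(H) = z(0.498) = -0.005
z(FA) = z(0.609) = 0.277
ln β = −½·[z(H)² − z(FA)²] = −0.5 × (0.000 − 0.077) = 0.0385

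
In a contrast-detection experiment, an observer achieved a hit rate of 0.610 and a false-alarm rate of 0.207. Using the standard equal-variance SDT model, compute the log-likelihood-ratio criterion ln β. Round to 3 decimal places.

ln β = 0.295

Φ⁻¹(H) = Φ⁻¹(0.610) = 0.2793
Φ⁻¹(FA) = Φ⁻¹(0.207) = -0.8169
ln β = −½·[z(H)² − z(FA)²] = −0.5 × (0.0780 − 0.6673) = 0.29465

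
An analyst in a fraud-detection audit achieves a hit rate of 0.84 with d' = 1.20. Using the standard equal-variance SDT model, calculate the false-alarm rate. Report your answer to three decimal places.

z(hit rate) = z(0.84) = 0.9945
z(FA) = z(H) − d' = 0.9945 − 1.20 = -0.2055
false-alarm rate = Φ(-0.2055) = 0.4186

false-alarm rate = 0.419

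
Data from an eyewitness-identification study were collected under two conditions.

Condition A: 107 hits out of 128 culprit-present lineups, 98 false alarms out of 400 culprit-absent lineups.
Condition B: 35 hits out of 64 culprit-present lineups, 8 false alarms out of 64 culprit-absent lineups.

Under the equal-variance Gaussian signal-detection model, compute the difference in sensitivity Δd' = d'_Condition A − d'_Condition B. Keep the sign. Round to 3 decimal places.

Δd' = 0.400

Condition A: z(0.8359) = 0.9777, z(0.2450) = -0.6903, d' = 1.6680
Condition B: z(0.5469) = 0.1178, z(0.1250) = -1.1503, d' = 1.2681
Δd' = d'_Condition A − d'_Condition B = 1.6680 − 1.2681 = 0.3999
Condition A has the higher sensitivity.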